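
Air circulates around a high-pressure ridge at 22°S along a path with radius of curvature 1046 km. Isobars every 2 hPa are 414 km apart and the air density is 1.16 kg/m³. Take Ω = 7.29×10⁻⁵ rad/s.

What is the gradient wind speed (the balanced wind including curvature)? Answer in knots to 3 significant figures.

17.6 knots

Coriolis parameter at 22°S:
f = 2Ω sin φ = 2 × 7.29×10⁻⁵ × sin 22° = 5.46×10⁻⁵ s⁻¹
Pressure gradient: |∂P/∂n| = 200 Pa / 414000 m = 4.83×10⁻⁴ Pa/m
Geostrophic speed: V_g = |∂P/∂n|/(fρ) = 4.83×10⁻⁴/(5.46×10⁻⁵ × 1.16) = 7.62 m/s
Around a high, pressure-gradient force acts outward with centrifugal, so Coriolis balances both:
fV = (1/ρ)|∂P/∂n| + V²/R  →  V² − fR·V + fR·V_g = 0
With fR = 5.46×10⁻⁵ × 1046×10³ m = 57.1 m/s:
V = [fR − √((fR)² − 4 fR V_g)]/2 = [57.1 − √(57.1² − 4×57.1×7.62)]/2 = 9.06 m/s
Supergeostrophic (V > V_g = 7.62 m/s), as expected around a high.
Converting: 9.06 m/s × 1.944 = 17.6 knots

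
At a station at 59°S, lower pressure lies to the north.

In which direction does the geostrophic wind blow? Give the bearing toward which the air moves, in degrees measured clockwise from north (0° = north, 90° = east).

The pressure-gradient force points toward the north (bearing 000°).
Geostrophic balance: in the Southern Hemisphere the Coriolis force deflects motion to the left, so the geostrophic wind blows 90° to the left of the pressure-gradient force (low pressure on the right).
Rotating 000° by 90° counterclockwise gives 270° — the wind blows toward the west.

270°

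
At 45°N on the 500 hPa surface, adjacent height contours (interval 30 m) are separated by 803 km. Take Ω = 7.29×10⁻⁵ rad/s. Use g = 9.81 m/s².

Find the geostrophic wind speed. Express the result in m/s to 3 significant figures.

3.55 m/s

Coriolis parameter at 45°N:
f = 2Ω sin φ = 2 × 7.29×10⁻⁵ × sin 45° = 1.03×10⁻⁴ s⁻¹
Height gradient: |∂Z/∂n| = 30 m / 803000 m = 3.74×10⁻⁵
On a pressure surface, geostrophic balance gives V_g = (g/f)|∂Z/∂n|:
V_g = 9.81 × 3.74×10⁻⁵ / 1.03×10⁻⁴ = 3.55 m/s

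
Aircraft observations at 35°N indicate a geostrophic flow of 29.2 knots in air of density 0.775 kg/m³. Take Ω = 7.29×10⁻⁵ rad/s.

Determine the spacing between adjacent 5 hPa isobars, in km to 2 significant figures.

Coriolis parameter at 35°N:
f = 2Ω sin φ = 2 × 7.29×10⁻⁵ × sin 35° = 8.36×10⁻⁵ s⁻¹
Wind speed in SI: 29.2 knots = 15.0 m/s
Geostrophic balance rearranged: |∂P/∂n| = f ρ V_g
|∂P/∂n| = 8.36×10⁻⁵ × 0.775 × 15.0 = 9.74×10⁻⁴ Pa/m
Isobar spacing: Δn = ΔP/|∂P/∂n| = 500 Pa / 9.74×10⁻⁴ Pa/m = 513569 m ≈ 510 km

510 km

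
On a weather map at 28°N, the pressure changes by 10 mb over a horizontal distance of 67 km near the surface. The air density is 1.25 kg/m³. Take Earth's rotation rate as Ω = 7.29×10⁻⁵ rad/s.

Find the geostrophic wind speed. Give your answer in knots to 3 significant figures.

Coriolis parameter at 28°N:
f = 2Ω sin φ = 2 × 7.29×10⁻⁵ × sin 28° = 6.84×10⁻⁵ s⁻¹
Pressure gradient: |∂P/∂n| = 1000 Pa / 67000 m = 1.49×10⁻² Pa/m
Geostrophic balance (pressure-gradient force = Coriolis force):
V_g = (1/(fρ)) |∂P/∂n| = 1.49×10⁻² / (6.84×10⁻⁵ × 1.25) = 174 m/s
Converting: 174 m/s × 1.944 = 339 knots

339 knots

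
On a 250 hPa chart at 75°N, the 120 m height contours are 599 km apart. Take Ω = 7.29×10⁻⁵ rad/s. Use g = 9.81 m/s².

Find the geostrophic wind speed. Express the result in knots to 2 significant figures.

Coriolis parameter at 75°N:
f = 2Ω sin φ = 2 × 7.29×10⁻⁵ × sin 75° = 1.41×10⁻⁴ s⁻¹
Height gradient: |∂Z/∂n| = 120 m / 599000 m = 2.00×10⁻⁴
On a pressure surface, geostrophic balance gives V_g = (g/f)|∂Z/∂n|:
V_g = 9.81 × 2.00×10⁻⁴ / 1.41×10⁻⁴ = 14.0 m/s
Converting: 14.0 m/s × 1.944 = 27 knots

27 knots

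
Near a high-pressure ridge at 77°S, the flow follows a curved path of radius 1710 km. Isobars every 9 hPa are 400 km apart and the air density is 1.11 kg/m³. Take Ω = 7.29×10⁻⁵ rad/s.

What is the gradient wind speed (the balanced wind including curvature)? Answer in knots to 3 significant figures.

29.6 knots

Coriolis parameter at 77°S:
f = 2Ω sin φ = 2 × 7.29×10⁻⁵ × sin 77° = 1.42×10⁻⁴ s⁻¹
Pressure gradient: |∂P/∂n| = 900 Pa / 400000 m = 2.25×10⁻³ Pa/m
Geostrophic speed: V_g = |∂P/∂n|/(fρ) = 2.25×10⁻³/(1.42×10⁻⁴ × 1.11) = 14.3 m/s
Around a high, pressure-gradient force acts outward with centrifugal, so Coriolis balances both:
fV = (1/ρ)|∂P/∂n| + V²/R  →  V² − fR·V + fR·V_g = 0
With fR = 1.42×10⁻⁴ × 1710×10³ m = 243 m/s:
V = [fR − √((fR)² − 4 fR V_g)]/2 = [243 − √(243² − 4×243×14.3)]/2 = 15.2 m/s
Supergeostrophic (V > V_g = 14.3 m/s), as expected around a high.
Converting: 15.2 m/s × 1.944 = 29.6 knots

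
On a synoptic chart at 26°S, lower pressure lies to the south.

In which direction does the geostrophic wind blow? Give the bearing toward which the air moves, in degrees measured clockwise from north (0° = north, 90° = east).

090°

The pressure-gradient force points toward the south (bearing 180°).
Geostrophic balance: in the Southern Hemisphere the Coriolis force deflects motion to the left, so the geostrophic wind blows 90° to the left of the pressure-gradient force (low pressure on the right).
Rotating 180° by 90° counterclockwise gives 090° — the wind blows toward the east.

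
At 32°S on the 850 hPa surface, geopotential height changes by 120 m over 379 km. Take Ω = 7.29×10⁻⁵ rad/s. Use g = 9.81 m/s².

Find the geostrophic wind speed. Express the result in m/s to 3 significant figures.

40.2 m/s

Coriolis parameter at 32°S:
f = 2Ω sin φ = 2 × 7.29×10⁻⁵ × sin 32° = 7.73×10⁻⁵ s⁻¹
Height gradient: |∂Z/∂n| = 120 m / 379000 m = 3.17×10⁻⁴
On a pressure surface, geostrophic balance gives V_g = (g/f)|∂Z/∂n|:
V_g = 9.81 × 3.17×10⁻⁴ / 7.73×10⁻⁵ = 40.2 m/s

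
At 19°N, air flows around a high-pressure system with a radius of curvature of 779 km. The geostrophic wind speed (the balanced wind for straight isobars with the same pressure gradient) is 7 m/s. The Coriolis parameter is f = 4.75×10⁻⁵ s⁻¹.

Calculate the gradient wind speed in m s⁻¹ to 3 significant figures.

9.38 m s⁻¹

Around a high, pressure-gradient force acts outward with centrifugal, so Coriolis balances both:
fV = (1/ρ)|∂P/∂n| + V²/R  →  V² − fR·V + fR·V_g = 0
With fR = 4.75×10⁻⁵ × 779×10³ m = 37.0 m/s:
V = [fR − √((fR)² − 4 fR V_g)]/2 = [37.0 − √(37.0² − 4×37.0×7)]/2 = 9.38 m/s
Supergeostrophic (V > V_g = 7 m/s), as expected around a high.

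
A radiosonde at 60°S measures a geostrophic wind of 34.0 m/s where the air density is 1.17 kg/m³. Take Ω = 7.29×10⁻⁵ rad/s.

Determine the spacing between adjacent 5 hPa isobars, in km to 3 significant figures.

Coriolis parameter at 60°S:
f = 2Ω sin φ = 2 × 7.29×10⁻⁵ × sin 60° = 1.26×10⁻⁴ s⁻¹
Geostrophic balance rearranged: |∂P/∂n| = f ρ V_g
|∂P/∂n| = 1.26×10⁻⁴ × 1.17 × 34.0 = 5.02×10⁻³ Pa/m
Isobar spacing: Δn = ΔP/|∂P/∂n| = 500 Pa / 5.02×10⁻³ Pa/m = 99544 m ≈ 99.5 km

99.5 km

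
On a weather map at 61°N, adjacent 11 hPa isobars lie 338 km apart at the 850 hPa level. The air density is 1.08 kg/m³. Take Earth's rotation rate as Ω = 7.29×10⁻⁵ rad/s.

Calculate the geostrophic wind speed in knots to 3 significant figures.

45.9 knots

Coriolis parameter at 61°N:
f = 2Ω sin φ = 2 × 7.29×10⁻⁵ × sin 61° = 1.28×10⁻⁴ s⁻¹
Pressure gradient: |∂P/∂n| = 1100 Pa / 338000 m = 3.25×10⁻³ Pa/m
Geostrophic balance (pressure-gradient force = Coriolis force):
V_g = (1/(fρ)) |∂P/∂n| = 3.25×10⁻³ / (1.28×10⁻⁴ × 1.08) = 23.6 m/s
Converting: 23.6 m/s × 1.944 = 45.9 knots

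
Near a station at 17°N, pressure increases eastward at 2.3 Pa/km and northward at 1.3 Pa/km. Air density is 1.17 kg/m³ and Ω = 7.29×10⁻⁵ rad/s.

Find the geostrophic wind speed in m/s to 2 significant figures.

53 m/s

Coriolis parameter at 17°N:
f = 2Ω sin φ = 2 × 7.29×10⁻⁵ × sin 17° = 4.26×10⁻⁵ s⁻¹
Component geostrophic relations (x east, y north):
u_g = −(1/(fρ)) ∂P/∂y,  v_g = (1/(fρ)) ∂P/∂x
u_g = −(1.3×10⁻³)/(4.26×10⁻⁵ × 1.17) = −26.1 m/s;  v_g = (2.3×10⁻³)/(4.26×10⁻⁵ × 1.17) = 46.1 m/s
|V_g| = √(u_g² + v_g²) = 53.0 m/s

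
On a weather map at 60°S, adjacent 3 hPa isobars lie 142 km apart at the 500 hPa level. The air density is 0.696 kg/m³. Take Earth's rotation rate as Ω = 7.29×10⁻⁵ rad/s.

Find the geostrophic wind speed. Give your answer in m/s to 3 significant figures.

Coriolis parameter at 60°S:
f = 2Ω sin φ = 2 × 7.29×10⁻⁵ × sin 60° = 1.26×10⁻⁴ s⁻¹
Pressure gradient: |∂P/∂n| = 300 Pa / 142000 m = 2.11×10⁻³ Pa/m
Geostrophic balance (pressure-gradient force = Coriolis force):
V_g = (1/(fρ)) |∂P/∂n| = 2.11×10⁻³ / (1.26×10⁻⁴ × 0.696) = 24.0 m/s

24.0 m/s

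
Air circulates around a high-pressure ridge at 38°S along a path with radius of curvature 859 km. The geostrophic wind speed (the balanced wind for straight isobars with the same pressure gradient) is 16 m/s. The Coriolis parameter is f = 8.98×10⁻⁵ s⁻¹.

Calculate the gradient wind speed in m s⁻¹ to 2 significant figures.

Around a high, pressure-gradient force acts outward with centrifugal, so Coriolis balances both:
fV = (1/ρ)|∂P/∂n| + V²/R  →  V² − fR·V + fR·V_g = 0
With fR = 8.98×10⁻⁵ × 859×10³ m = 77.1 m/s:
V = [fR − √((fR)² − 4 fR V_g)]/2 = [77.1 − √(77.1² − 4×77.1×16)]/2 = 22.7 m/s
Supergeostrophic (V > V_g = 16 m/s), as expected around a high.

23 m s⁻¹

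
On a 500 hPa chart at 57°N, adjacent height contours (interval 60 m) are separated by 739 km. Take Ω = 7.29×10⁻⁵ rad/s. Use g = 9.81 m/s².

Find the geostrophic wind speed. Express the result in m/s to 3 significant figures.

Coriolis parameter at 57°N:
f = 2Ω sin φ = 2 × 7.29×10⁻⁵ × sin 57° = 1.22×10⁻⁴ s⁻¹
Height gradient: |∂Z/∂n| = 60 m / 739000 m = 8.12×10⁻⁵
On a pressure surface, geostrophic balance gives V_g = (g/f)|∂Z/∂n|:
V_g = 9.81 × 8.12×10⁻⁵ / 1.22×10⁻⁴ = 6.51 m/s

6.51 m/s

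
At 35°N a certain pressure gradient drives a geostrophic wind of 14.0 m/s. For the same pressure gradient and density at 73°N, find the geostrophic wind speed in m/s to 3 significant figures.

With the same pressure gradient and density, V_g ∝ 1/f ∝ 1/sin φ.
V₂ = V₁ · sin φ₁ / sin φ₂ = 14.0 × sin 35° / sin 73°
V₂ = 14.0 × 0.5736/0.9563 = 8.40 m/s

8.40 m/s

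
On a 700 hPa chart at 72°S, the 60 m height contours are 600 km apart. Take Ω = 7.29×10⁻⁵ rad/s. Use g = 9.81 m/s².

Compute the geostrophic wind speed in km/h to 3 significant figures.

Coriolis parameter at 72°S:
f = 2Ω sin φ = 2 × 7.29×10⁻⁵ × sin 72° = 1.39×10⁻⁴ s⁻¹
Height gradient: |∂Z/∂n| = 60 m / 600000 m = 1.00×10⁻⁴
On a pressure surface, geostrophic balance gives V_g = (g/f)|∂Z/∂n|:
V_g = 9.81 × 1.00×10⁻⁴ / 1.39×10⁻⁴ = 7.07 m/s
Converting: 7.07 m/s × 3.6 = 25.5 km/h

25.5 km/h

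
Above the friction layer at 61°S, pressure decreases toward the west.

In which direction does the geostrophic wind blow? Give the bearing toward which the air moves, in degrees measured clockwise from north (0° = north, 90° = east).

The pressure-gradient force points toward the west (bearing 270°).
Geostrophic balance: in the Southern Hemisphere the Coriolis force deflects motion to the left, so the geostrophic wind blows 90° to the left of the pressure-gradient force (low pressure on the right).
Rotating 270° by 90° counterclockwise gives 180° — the wind blows toward the south.

180°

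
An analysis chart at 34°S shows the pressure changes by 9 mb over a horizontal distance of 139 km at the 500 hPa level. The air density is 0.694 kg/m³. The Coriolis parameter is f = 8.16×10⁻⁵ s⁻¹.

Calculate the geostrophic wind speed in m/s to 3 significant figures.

Pressure gradient: |∂P/∂n| = 900 Pa / 139000 m = 6.47×10⁻³ Pa/m
Geostrophic balance (pressure-gradient force = Coriolis force):
V_g = (1/(fρ)) |∂P/∂n| = 6.47×10⁻³ / (8.16×10⁻⁵ × 0.694) = 114 m/s

114 m/s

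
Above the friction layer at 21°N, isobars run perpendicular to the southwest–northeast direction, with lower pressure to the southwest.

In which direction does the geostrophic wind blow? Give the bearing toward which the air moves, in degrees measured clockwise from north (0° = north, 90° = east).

315°

The pressure-gradient force points toward the southwest (bearing 225°).
Geostrophic balance: in the Northern Hemisphere the Coriolis force deflects motion to the right, so the geostrophic wind blows 90° to the right of the pressure-gradient force (low pressure on the left).
Rotating 225° by 90° clockwise gives 315° — the wind blows toward the northwest.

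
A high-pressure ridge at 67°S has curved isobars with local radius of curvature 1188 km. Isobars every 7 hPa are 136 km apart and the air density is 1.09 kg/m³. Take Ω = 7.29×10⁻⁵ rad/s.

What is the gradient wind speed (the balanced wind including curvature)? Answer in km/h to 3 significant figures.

189 km/h

Coriolis parameter at 67°S:
f = 2Ω sin φ = 2 × 7.29×10⁻⁵ × sin 67° = 1.34×10⁻⁴ s⁻¹
Pressure gradient: |∂P/∂n| = 700 Pa / 136000 m = 5.15×10⁻³ Pa/m
Geostrophic speed: V_g = |∂P/∂n|/(fρ) = 5.15×10⁻³/(1.34×10⁻⁴ × 1.09) = 35.2 m/s
Around a high, pressure-gradient force acts outward with centrifugal, so Coriolis balances both:
fV = (1/ρ)|∂P/∂n| + V²/R  →  V² − fR·V + fR·V_g = 0
With fR = 1.34×10⁻⁴ × 1188×10³ m = 159 m/s:
V = [fR − √((fR)² − 4 fR V_g)]/2 = [159 − √(159² − 4×159×35.2)]/2 = 52.4 m/s
Supergeostrophic (V > V_g = 35.2 m/s), as expected around a high.
Converting: 52.4 m/s × 3.6 = 189 km/h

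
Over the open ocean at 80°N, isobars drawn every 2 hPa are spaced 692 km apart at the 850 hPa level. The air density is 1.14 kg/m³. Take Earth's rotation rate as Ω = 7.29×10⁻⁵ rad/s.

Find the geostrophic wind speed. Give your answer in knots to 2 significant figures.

3.4 knots

Coriolis parameter at 80°N:
f = 2Ω sin φ = 2 × 7.29×10⁻⁵ × sin 80° = 1.44×10⁻⁴ s⁻¹
Pressure gradient: |∂P/∂n| = 200 Pa / 692000 m = 2.89×10⁻⁴ Pa/m
Geostrophic balance (pressure-gradient force = Coriolis force):
V_g = (1/(fρ)) |∂P/∂n| = 2.89×10⁻⁴ / (1.44×10⁻⁴ × 1.14) = 1.77 m/s
Converting: 1.77 m/s × 1.944 = 3.4 knots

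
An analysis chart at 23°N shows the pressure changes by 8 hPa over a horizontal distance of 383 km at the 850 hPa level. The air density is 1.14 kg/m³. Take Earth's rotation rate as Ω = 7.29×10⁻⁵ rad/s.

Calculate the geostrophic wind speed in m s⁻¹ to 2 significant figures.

32 m s⁻¹

Coriolis parameter at 23°N:
f = 2Ω sin φ = 2 × 7.29×10⁻⁵ × sin 23° = 5.70×10⁻⁵ s⁻¹
Pressure gradient: |∂P/∂n| = 800 Pa / 383000 m = 2.09×10⁻³ Pa/m
Geostrophic balance (pressure-gradient force = Coriolis force):
V_g = (1/(fρ)) |∂P/∂n| = 2.09×10⁻³ / (5.70×10⁻⁵ × 1.14) = 32.2 m/s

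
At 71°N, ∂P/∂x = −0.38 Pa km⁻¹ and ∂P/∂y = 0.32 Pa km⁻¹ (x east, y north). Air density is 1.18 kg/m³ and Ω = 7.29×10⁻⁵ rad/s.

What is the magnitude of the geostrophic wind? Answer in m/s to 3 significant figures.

3.05 m/s

Coriolis parameter at 71°N:
f = 2Ω sin φ = 2 × 7.29×10⁻⁵ × sin 71° = 1.38×10⁻⁴ s⁻¹
Component geostrophic relations (x east, y north):
u_g = −(1/(fρ)) ∂P/∂y,  v_g = (1/(fρ)) ∂P/∂x
u_g = −(0.32×10⁻³)/(1.38×10⁻⁴ × 1.18) = −1.97 m/s;  v_g = (−0.38×10⁻³)/(1.38×10⁻⁴ × 1.18) = −2.34 m/s
|V_g| = √(u_g² + v_g²) = 3.05 m/s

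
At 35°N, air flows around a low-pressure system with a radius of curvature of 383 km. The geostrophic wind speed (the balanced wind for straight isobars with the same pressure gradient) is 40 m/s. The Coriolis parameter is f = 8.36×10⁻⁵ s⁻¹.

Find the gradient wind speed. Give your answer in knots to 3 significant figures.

45.1 knots

Around a low, centrifugal force acts outward with Coriolis, so pressure-gradient force balances both:
(1/ρ)|∂P/∂n| = fV + V²/R  →  V² + fR·V − fR·V_g = 0
With fR = 8.36×10⁻⁵ × 383×10³ m = 32.0 m/s:
V = [−fR + √((fR)² + 4 fR V_g)]/2 = [−32.0 + √(32.0² + 4×32.0×40)]/2 = 23.2 m/s
Subgeostrophic (V < V_g = 40 m/s), as expected around a low.
Converting: 23.2 m/s × 1.944 = 45.1 knots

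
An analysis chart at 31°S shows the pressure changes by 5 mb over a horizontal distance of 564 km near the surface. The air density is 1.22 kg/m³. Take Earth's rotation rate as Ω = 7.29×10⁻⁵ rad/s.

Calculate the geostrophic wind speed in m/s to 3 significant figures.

Coriolis parameter at 31°S:
f = 2Ω sin φ = 2 × 7.29×10⁻⁵ × sin 31° = 7.51×10⁻⁵ s⁻¹
Pressure gradient: |∂P/∂n| = 500 Pa / 564000 m = 8.87×10⁻⁴ Pa/m
Geostrophic balance (pressure-gradient force = Coriolis force):
V_g = (1/(fρ)) |∂P/∂n| = 8.87×10⁻⁴ / (7.51×10⁻⁵ × 1.22) = 9.68 m/s

9.68 m/s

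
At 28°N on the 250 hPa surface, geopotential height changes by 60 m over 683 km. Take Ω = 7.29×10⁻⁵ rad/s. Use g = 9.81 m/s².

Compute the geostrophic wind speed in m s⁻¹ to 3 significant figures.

12.6 m s⁻¹

Coriolis parameter at 28°N:
f = 2Ω sin φ = 2 × 7.29×10⁻⁵ × sin 28° = 6.84×10⁻⁵ s⁻¹
Height gradient: |∂Z/∂n| = 60 m / 683000 m = 8.78×10⁻⁵
On a pressure surface, geostrophic balance gives V_g = (g/f)|∂Z/∂n|:
V_g = 9.81 × 8.78×10⁻⁵ / 6.84×10⁻⁵ = 12.6 m/s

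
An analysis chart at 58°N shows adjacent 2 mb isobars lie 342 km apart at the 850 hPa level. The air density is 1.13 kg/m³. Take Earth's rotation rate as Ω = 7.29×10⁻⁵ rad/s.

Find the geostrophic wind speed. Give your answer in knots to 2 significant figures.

Coriolis parameter at 58°N:
f = 2Ω sin φ = 2 × 7.29×10⁻⁵ × sin 58° = 1.24×10⁻⁴ s⁻¹
Pressure gradient: |∂P/∂n| = 200 Pa / 342000 m = 5.85×10⁻⁴ Pa/m
Geostrophic balance (pressure-gradient force = Coriolis force):
V_g = (1/(fρ)) |∂P/∂n| = 5.85×10⁻⁴ / (1.24×10⁻⁴ × 1.13) = 4.19 m/s
Converting: 4.19 m/s × 1.944 = 8.1 knots

8.1 knots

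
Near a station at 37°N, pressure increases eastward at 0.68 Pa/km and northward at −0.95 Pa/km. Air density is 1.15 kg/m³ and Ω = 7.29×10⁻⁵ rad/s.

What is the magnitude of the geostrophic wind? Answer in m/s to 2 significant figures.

Coriolis parameter at 37°N:
f = 2Ω sin φ = 2 × 7.29×10⁻⁵ × sin 37° = 8.77×10⁻⁵ s⁻¹
Component geostrophic relations (x east, y north):
u_g = −(1/(fρ)) ∂P/∂y,  v_g = (1/(fρ)) ∂P/∂x
u_g = −(−0.95×10⁻³)/(8.77×10⁻⁵ × 1.15) = 9.41 m/s;  v_g = (0.68×10⁻³)/(8.77×10⁻⁵ × 1.15) = 6.74 m/s
|V_g| = √(u_g² + v_g²) = 11.6 m/s

12 m/s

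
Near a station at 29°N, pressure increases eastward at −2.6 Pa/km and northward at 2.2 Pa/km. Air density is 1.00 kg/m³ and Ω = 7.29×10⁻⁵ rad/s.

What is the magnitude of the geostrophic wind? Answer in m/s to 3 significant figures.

48.2 m/s

Coriolis parameter at 29°N:
f = 2Ω sin φ = 2 × 7.29×10⁻⁵ × sin 29° = 7.07×10⁻⁵ s⁻¹
Component geostrophic relations (x east, y north):
u_g = −(1/(fρ)) ∂P/∂y,  v_g = (1/(fρ)) ∂P/∂x
u_g = −(2.2×10⁻³)/(7.07×10⁻⁵ × 1.00) = −31.1 m/s;  v_g = (−2.6×10⁻³)/(7.07×10⁻⁵ × 1.00) = −36.8 m/s
|V_g| = √(u_g² + v_g²) = 48.2 m/s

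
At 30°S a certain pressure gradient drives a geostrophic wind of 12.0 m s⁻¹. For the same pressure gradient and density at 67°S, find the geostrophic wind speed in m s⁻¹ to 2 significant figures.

6.5 m s⁻¹

With the same pressure gradient and density, V_g ∝ 1/f ∝ 1/sin φ.
V₂ = V₁ · sin φ₁ / sin φ₂ = 12.0 × sin 30° / sin 67°
V₂ = 12.0 × 0.5000/0.9205 = 6.5 m s⁻¹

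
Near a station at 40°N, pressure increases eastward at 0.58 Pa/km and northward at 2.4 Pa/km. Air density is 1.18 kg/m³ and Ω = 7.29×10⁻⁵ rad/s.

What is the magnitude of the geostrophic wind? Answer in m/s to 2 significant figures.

Coriolis parameter at 40°N:
f = 2Ω sin φ = 2 × 7.29×10⁻⁵ × sin 40° = 9.37×10⁻⁵ s⁻¹
Component geostrophic relations (x east, y north):
u_g = −(1/(fρ)) ∂P/∂y,  v_g = (1/(fρ)) ∂P/∂x
u_g = −(2.4×10⁻³)/(9.37×10⁻⁵ × 1.18) = −21.7 m/s;  v_g = (0.58×10⁻³)/(9.37×10⁻⁵ × 1.18) = 5.24 m/s
|V_g| = √(u_g² + v_g²) = 22.3 m/s

22 m/s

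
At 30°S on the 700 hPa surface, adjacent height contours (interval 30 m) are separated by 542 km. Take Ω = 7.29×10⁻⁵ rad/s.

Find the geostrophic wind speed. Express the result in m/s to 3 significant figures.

7.45 m/s

Coriolis parameter at 30°S:
f = 2Ω sin φ = 2 × 7.29×10⁻⁵ × sin 30° = 7.29×10⁻⁵ s⁻¹
Height gradient: |∂Z/∂n| = 30 m / 542000 m = 5.54×10⁻⁵
On a pressure surface, geostrophic balance gives V_g = (g/f)|∂Z/∂n|:
V_g = 9.81 × 5.54×10⁻⁵ / 7.29×10⁻⁵ = 7.45 m/s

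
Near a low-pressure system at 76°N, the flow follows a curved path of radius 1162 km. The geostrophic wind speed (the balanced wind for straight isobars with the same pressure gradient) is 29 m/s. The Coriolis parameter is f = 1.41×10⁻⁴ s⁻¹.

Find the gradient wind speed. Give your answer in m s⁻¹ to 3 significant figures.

25.1 m s⁻¹

Around a low, centrifugal force acts outward with Coriolis, so pressure-gradient force balances both:
(1/ρ)|∂P/∂n| = fV + V²/R  →  V² + fR·V − fR·V_g = 0
With fR = 1.41×10⁻⁴ × 1162×10³ m = 164 m/s:
V = [−fR + √((fR)² + 4 fR V_g)]/2 = [−164 + √(164² + 4×164×29)]/2 = 25.1 m/s
Subgeostrophic (V < V_g = 29 m/s), as expected around a low.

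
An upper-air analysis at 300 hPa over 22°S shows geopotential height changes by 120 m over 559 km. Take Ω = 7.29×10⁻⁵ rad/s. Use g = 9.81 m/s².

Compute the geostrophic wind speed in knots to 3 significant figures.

Coriolis parameter at 22°S:
f = 2Ω sin φ = 2 × 7.29×10⁻⁵ × sin 22° = 5.46×10⁻⁵ s⁻¹
Height gradient: |∂Z/∂n| = 120 m / 559000 m = 2.15×10⁻⁴
On a pressure surface, geostrophic balance gives V_g = (g/f)|∂Z/∂n|:
V_g = 9.81 × 2.15×10⁻⁴ / 5.46×10⁻⁵ = 38.6 m/s
Converting: 38.6 m/s × 1.944 = 74.9 knots

74.9 knots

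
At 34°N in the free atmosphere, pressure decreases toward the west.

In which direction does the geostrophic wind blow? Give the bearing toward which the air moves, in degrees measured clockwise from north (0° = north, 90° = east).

000°

The pressure-gradient force points toward the west (bearing 270°).
Geostrophic balance: in the Northern Hemisphere the Coriolis force deflects motion to the right, so the geostrophic wind blows 90° to the right of the pressure-gradient force (low pressure on the left).
Rotating 270° by 90° clockwise gives 000° — the wind blows toward the north.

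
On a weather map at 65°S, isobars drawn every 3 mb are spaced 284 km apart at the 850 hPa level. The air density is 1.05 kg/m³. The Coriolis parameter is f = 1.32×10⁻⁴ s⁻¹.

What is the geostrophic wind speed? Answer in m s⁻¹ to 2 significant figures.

Pressure gradient: |∂P/∂n| = 300 Pa / 284000 m = 1.06×10⁻³ Pa/m
Geostrophic balance (pressure-gradient force = Coriolis force):
V_g = (1/(fρ)) |∂P/∂n| = 1.06×10⁻³ / (1.32×10⁻⁴ × 1.05) = 7.62 m/s

7.6 m s⁻¹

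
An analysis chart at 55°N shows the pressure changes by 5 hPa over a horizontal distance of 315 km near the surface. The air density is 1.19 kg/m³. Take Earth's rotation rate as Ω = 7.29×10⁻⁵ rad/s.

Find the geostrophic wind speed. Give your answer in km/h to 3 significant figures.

40.2 km/h

Coriolis parameter at 55°N:
f = 2Ω sin φ = 2 × 7.29×10⁻⁵ × sin 55° = 1.19×10⁻⁴ s⁻¹
Pressure gradient: |∂P/∂n| = 500 Pa / 315000 m = 1.59×10⁻³ Pa/m
Geostrophic balance (pressure-gradient force = Coriolis force):
V_g = (1/(fρ)) |∂P/∂n| = 1.59×10⁻³ / (1.19×10⁻⁴ × 1.19) = 11.2 m/s
Converting: 11.2 m/s × 3.6 = 40.2 km/h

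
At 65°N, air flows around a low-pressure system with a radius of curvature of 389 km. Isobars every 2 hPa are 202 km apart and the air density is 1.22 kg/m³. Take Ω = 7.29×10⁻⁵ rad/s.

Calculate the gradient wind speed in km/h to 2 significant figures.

Coriolis parameter at 65°N:
f = 2Ω sin φ = 2 × 7.29×10⁻⁵ × sin 65° = 1.32×10⁻⁴ s⁻¹
Pressure gradient: |∂P/∂n| = 200 Pa / 202000 m = 9.90×10⁻⁴ Pa/m
Geostrophic speed: V_g = |∂P/∂n|/(fρ) = 9.90×10⁻⁴/(1.32×10⁻⁴ × 1.22) = 6.14 m/s
Around a low, centrifugal force acts outward with Coriolis, so pressure-gradient force balances both:
(1/ρ)|∂P/∂n| = fV + V²/R  →  V² + fR·V − fR·V_g = 0
With fR = 1.32×10⁻⁴ × 389×10³ m = 51.4 m/s:
V = [−fR + √((fR)² + 4 fR V_g)]/2 = [−51.4 + √(51.4² + 4×51.4×6.14)]/2 = 5.54 m/s
Subgeostrophic (V < V_g = 6.14 m/s), as expected around a low.
Converting: 5.54 m/s × 3.6 = 20 km/h

20 km/h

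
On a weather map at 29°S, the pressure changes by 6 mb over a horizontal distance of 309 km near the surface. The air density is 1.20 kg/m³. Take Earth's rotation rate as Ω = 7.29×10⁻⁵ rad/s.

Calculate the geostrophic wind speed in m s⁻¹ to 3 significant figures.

Coriolis parameter at 29°S:
f = 2Ω sin φ = 2 × 7.29×10⁻⁵ × sin 29° = 7.07×10⁻⁵ s⁻¹
Pressure gradient: |∂P/∂n| = 600 Pa / 309000 m = 1.94×10⁻³ Pa/m
Geostrophic balance (pressure-gradient force = Coriolis force):
V_g = (1/(fρ)) |∂P/∂n| = 1.94×10⁻³ / (7.07×10⁻⁵ × 1.20) = 22.9 m/s

22.9 m s⁻¹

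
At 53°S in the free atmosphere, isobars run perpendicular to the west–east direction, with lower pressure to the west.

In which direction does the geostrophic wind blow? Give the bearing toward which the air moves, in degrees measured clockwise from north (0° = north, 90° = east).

180°

The pressure-gradient force points toward the west (bearing 270°).
Geostrophic balance: in the Southern Hemisphere the Coriolis force deflects motion to the left, so the geostrophic wind blows 90° to the left of the pressure-gradient force (low pressure on the right).
Rotating 270° by 90° counterclockwise gives 180° — the wind blows toward the south.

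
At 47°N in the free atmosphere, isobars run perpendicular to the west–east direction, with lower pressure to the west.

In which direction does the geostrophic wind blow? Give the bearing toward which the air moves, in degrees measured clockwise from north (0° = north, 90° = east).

000°

The pressure-gradient force points toward the west (bearing 270°).
Geostrophic balance: in the Northern Hemisphere the Coriolis force deflects motion to the right, so the geostrophic wind blows 90° to the right of the pressure-gradient force (low pressure on the left).
Rotating 270° by 90° clockwise gives 000° — the wind blows toward the north.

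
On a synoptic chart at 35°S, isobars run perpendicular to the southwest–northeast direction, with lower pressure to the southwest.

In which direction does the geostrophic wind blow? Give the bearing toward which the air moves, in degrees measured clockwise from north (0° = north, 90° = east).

135°

The pressure-gradient force points toward the southwest (bearing 225°).
Geostrophic balance: in the Southern Hemisphere the Coriolis force deflects motion to the left, so the geostrophic wind blows 90° to the left of the pressure-gradient force (low pressure on the right).
Rotating 225° by 90° counterclockwise gives 135° — the wind blows toward the southeast.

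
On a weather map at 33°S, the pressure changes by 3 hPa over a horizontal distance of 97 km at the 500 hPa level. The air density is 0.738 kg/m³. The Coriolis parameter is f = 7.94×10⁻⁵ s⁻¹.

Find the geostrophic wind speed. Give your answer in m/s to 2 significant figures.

Pressure gradient: |∂P/∂n| = 300 Pa / 97000 m = 3.09×10⁻³ Pa/m
Geostrophic balance (pressure-gradient force = Coriolis force):
V_g = (1/(fρ)) |∂P/∂n| = 3.09×10⁻³ / (7.94×10⁻⁵ × 0.738) = 52.8 m/s

53 m/s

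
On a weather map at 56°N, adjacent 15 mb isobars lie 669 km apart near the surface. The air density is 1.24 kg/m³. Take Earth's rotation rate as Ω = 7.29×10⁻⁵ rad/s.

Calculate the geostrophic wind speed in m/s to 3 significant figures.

15.0 m/s

Coriolis parameter at 56°N:
f = 2Ω sin φ = 2 × 7.29×10⁻⁵ × sin 56° = 1.21×10⁻⁴ s⁻¹
Pressure gradient: |∂P/∂n| = 1500 Pa / 669000 m = 2.24×10⁻³ Pa/m
Geostrophic balance (pressure-gradient force = Coriolis force):
V_g = (1/(fρ)) |∂P/∂n| = 2.24×10⁻³ / (1.21×10⁻⁴ × 1.24) = 15.0 m/s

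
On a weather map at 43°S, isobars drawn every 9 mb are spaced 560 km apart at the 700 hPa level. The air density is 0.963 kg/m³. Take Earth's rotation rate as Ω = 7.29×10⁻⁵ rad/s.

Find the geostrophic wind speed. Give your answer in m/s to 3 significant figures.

16.8 m/s

Coriolis parameter at 43°S:
f = 2Ω sin φ = 2 × 7.29×10⁻⁵ × sin 43° = 9.94×10⁻⁵ s⁻¹
Pressure gradient: |∂P/∂n| = 900 Pa / 560000 m = 1.61×10⁻³ Pa/m
Geostrophic balance (pressure-gradient force = Coriolis force):
V_g = (1/(fρ)) |∂P/∂n| = 1.61×10⁻³ / (9.94×10⁻⁵ × 0.963) = 16.8 m/s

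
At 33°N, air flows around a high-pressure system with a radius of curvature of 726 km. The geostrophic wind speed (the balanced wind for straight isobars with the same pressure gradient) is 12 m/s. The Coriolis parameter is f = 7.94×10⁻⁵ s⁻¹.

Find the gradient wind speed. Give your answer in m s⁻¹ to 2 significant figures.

17 m s⁻¹

Around a high, pressure-gradient force acts outward with centrifugal, so Coriolis balances both:
fV = (1/ρ)|∂P/∂n| + V²/R  →  V² − fR·V + fR·V_g = 0
With fR = 7.94×10⁻⁵ × 726×10³ m = 57.6 m/s:
V = [fR − √((fR)² − 4 fR V_g)]/2 = [57.6 − √(57.6² − 4×57.6×12)]/2 = 17 m/s
Supergeostrophic (V > V_g = 12 m/s), as expected around a high.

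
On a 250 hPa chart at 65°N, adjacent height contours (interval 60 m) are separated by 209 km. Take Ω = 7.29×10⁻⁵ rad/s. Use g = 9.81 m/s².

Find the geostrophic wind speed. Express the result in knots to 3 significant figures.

41.4 knots

Coriolis parameter at 65°N:
f = 2Ω sin φ = 2 × 7.29×10⁻⁵ × sin 65° = 1.32×10⁻⁴ s⁻¹
Height gradient: |∂Z/∂n| = 60 m / 209000 m = 2.87×10⁻⁴
On a pressure surface, geostrophic balance gives V_g = (g/f)|∂Z/∂n|:
V_g = 9.81 × 2.87×10⁻⁴ / 1.32×10⁻⁴ = 21.3 m/s
Converting: 21.3 m/s × 1.944 = 41.4 knots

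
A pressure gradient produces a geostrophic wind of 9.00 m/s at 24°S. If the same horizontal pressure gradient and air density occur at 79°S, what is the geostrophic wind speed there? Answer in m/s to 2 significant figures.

3.7 m/s

With the same pressure gradient and density, V_g ∝ 1/f ∝ 1/sin φ.
V₂ = V₁ · sin φ₁ / sin φ₂ = 9.00 × sin 24° / sin 79°
V₂ = 9.00 × 0.4067/0.9816 = 3.7 m/s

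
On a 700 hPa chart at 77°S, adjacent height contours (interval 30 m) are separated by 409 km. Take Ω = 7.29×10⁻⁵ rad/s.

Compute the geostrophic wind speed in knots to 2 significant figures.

Coriolis parameter at 77°S:
f = 2Ω sin φ = 2 × 7.29×10⁻⁵ × sin 77° = 1.42×10⁻⁴ s⁻¹
Height gradient: |∂Z/∂n| = 30 m / 409000 m = 7.33×10⁻⁵
On a pressure surface, geostrophic balance gives V_g = (g/f)|∂Z/∂n|:
V_g = 9.81 × 7.33×10⁻⁵ / 1.42×10⁻⁴ = 5.07 m/s
Converting: 5.07 m/s × 1.944 = 9.8 knots

9.8 knots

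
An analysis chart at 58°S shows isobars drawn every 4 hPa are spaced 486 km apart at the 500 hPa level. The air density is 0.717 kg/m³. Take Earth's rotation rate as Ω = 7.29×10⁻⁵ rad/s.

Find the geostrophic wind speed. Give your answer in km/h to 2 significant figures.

Coriolis parameter at 58°S:
f = 2Ω sin φ = 2 × 7.29×10⁻⁵ × sin 58° = 1.24×10⁻⁴ s⁻¹
Pressure gradient: |∂P/∂n| = 400 Pa / 486000 m = 8.23×10⁻⁴ Pa/m
Geostrophic balance (pressure-gradient force = Coriolis force):
V_g = (1/(fρ)) |∂P/∂n| = 8.23×10⁻⁴ / (1.24×10⁻⁴ × 0.717) = 9.28 m/s
Converting: 9.28 m/s × 3.6 = 33 km/h

33 km/h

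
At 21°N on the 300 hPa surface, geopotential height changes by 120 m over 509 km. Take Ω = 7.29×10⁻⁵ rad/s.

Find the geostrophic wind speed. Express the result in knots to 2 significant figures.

Coriolis parameter at 21°N:
f = 2Ω sin φ = 2 × 7.29×10⁻⁵ × sin 21° = 5.23×10⁻⁵ s⁻¹
Height gradient: |∂Z/∂n| = 120 m / 509000 m = 2.36×10⁻⁴
On a pressure surface, geostrophic balance gives V_g = (g/f)|∂Z/∂n|:
V_g = 9.81 × 2.36×10⁻⁴ / 5.23×10⁻⁵ = 44.3 m/s
Converting: 44.3 m/s × 1.944 = 86 knots

86 knots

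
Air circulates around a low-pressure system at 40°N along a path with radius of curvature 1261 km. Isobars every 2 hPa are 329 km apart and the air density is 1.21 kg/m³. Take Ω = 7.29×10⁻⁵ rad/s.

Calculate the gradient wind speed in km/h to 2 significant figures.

Coriolis parameter at 40°N:
f = 2Ω sin φ = 2 × 7.29×10⁻⁵ × sin 40° = 9.37×10⁻⁵ s⁻¹
Pressure gradient: |∂P/∂n| = 200 Pa / 329000 m = 6.08×10⁻⁴ Pa/m
Geostrophic speed: V_g = |∂P/∂n|/(fρ) = 6.08×10⁻⁴/(9.37×10⁻⁵ × 1.21) = 5.36 m/s
Around a low, centrifugal force acts outward with Coriolis, so pressure-gradient force balances both:
(1/ρ)|∂P/∂n| = fV + V²/R  →  V² + fR·V − fR·V_g = 0
With fR = 9.37×10⁻⁵ × 1261×10³ m = 118 m/s:
V = [−fR + √((fR)² + 4 fR V_g)]/2 = [−118 + √(118² + 4×118×5.36)]/2 = 5.14 m/s
Subgeostrophic (V < V_g = 5.36 m/s), as expected around a low.
Converting: 5.14 m/s × 3.6 = 18 km/h

18 km/h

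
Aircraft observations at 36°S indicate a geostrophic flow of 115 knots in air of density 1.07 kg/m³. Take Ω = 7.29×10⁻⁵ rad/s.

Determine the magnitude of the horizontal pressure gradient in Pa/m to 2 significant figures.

5.4×10⁻³ Pa/m

Coriolis parameter at 36°S:
f = 2Ω sin φ = 2 × 7.29×10⁻⁵ × sin 36° = 8.57×10⁻⁵ s⁻¹
Wind speed in SI: 115 knots = 59.2 m/s
Geostrophic balance rearranged: |∂P/∂n| = f ρ V_g
|∂P/∂n| = 8.57×10⁻⁵ × 1.07 × 59.2 = 5.42×10⁻³ Pa/m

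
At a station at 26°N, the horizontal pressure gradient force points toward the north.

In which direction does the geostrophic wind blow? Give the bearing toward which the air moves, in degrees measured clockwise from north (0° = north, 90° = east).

090°

The pressure-gradient force points toward the north (bearing 000°).
Geostrophic balance: in the Northern Hemisphere the Coriolis force deflects motion to the right, so the geostrophic wind blows 90° to the right of the pressure-gradient force (low pressure on the left).
Rotating 000° by 90° clockwise gives 090° — the wind blows toward the east.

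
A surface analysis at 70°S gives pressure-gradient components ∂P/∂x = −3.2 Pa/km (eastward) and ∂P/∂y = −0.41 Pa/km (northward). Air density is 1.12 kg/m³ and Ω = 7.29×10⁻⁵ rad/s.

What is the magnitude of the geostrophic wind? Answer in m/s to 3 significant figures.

Coriolis parameter at 70°S:
f = 2Ω sin φ = 2 × 7.29×10⁻⁵ × sin 70° = 1.37×10⁻⁴ s⁻¹
In the Southern Hemisphere f is negative: f = −1.37×10⁻⁴ s⁻¹.
Component geostrophic relations (x east, y north):
u_g = −(1/(fρ)) ∂P/∂y,  v_g = (1/(fρ)) ∂P/∂x
u_g = −(−0.41×10⁻³)/(−1.37×10⁻⁴ × 1.12) = −2.67 m/s;  v_g = (−3.2×10⁻³)/(−1.37×10⁻⁴ × 1.12) = 20.9 m/s
|V_g| = √(u_g² + v_g²) = 21.0 m/s

21.0 m/s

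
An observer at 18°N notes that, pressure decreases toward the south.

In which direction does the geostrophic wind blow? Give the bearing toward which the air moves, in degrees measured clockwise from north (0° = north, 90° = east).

The pressure-gradient force points toward the south (bearing 180°).
Geostrophic balance: in the Northern Hemisphere the Coriolis force deflects motion to the right, so the geostrophic wind blows 90° to the right of the pressure-gradient force (low pressure on the left).
Rotating 180° by 90° clockwise gives 270° — the wind blows toward the west.

270°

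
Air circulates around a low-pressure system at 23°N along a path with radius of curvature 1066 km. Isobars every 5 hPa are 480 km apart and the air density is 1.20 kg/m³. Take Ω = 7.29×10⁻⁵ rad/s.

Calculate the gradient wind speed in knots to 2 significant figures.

25 knots

Coriolis parameter at 23°N:
f = 2Ω sin φ = 2 × 7.29×10⁻⁵ × sin 23° = 5.70×10⁻⁵ s⁻¹
Pressure gradient: |∂P/∂n| = 500 Pa / 480000 m = 1.04×10⁻³ Pa/m
Geostrophic speed: V_g = |∂P/∂n|/(fρ) = 1.04×10⁻³/(5.70×10⁻⁵ × 1.20) = 15.2 m/s
Around a low, centrifugal force acts outward with Coriolis, so pressure-gradient force balances both:
(1/ρ)|∂P/∂n| = fV + V²/R  →  V² + fR·V − fR·V_g = 0
With fR = 5.70×10⁻⁵ × 1066×10³ m = 60.7 m/s:
V = [−fR + √((fR)² + 4 fR V_g)]/2 = [−60.7 + √(60.7² + 4×60.7×15.2)]/2 = 12.6 m/s
Subgeostrophic (V < V_g = 15.2 m/s), as expected around a low.
Converting: 12.6 m/s × 1.944 = 25 knots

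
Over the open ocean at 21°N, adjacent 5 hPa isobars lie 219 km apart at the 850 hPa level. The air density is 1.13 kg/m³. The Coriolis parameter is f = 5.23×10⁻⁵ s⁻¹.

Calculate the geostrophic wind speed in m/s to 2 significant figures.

Pressure gradient: |∂P/∂n| = 500 Pa / 219000 m = 2.28×10⁻³ Pa/m
Geostrophic balance (pressure-gradient force = Coriolis force):
V_g = (1/(fρ)) |∂P/∂n| = 2.28×10⁻³ / (5.23×10⁻⁵ × 1.13) = 38.6 m/s

39 m/s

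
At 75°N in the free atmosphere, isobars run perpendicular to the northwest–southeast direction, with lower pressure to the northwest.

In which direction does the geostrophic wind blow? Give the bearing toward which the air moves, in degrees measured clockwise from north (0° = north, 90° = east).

045°

The pressure-gradient force points toward the northwest (bearing 315°).
Geostrophic balance: in the Northern Hemisphere the Coriolis force deflects motion to the right, so the geostrophic wind blows 90° to the right of the pressure-gradient force (low pressure on the left).
Rotating 315° by 90° clockwise gives 045° — the wind blows toward the northeast.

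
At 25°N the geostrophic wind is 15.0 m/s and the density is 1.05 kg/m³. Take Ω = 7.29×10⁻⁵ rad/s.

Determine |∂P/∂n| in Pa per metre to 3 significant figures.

9.70×10⁻⁴ Pa/m

Coriolis parameter at 25°N:
f = 2Ω sin φ = 2 × 7.29×10⁻⁵ × sin 25° = 6.16×10⁻⁵ s⁻¹
Geostrophic balance rearranged: |∂P/∂n| = f ρ V_g
|∂P/∂n| = 6.16×10⁻⁵ × 1.05 × 15.0 = 9.70×10⁻⁴ Pa/m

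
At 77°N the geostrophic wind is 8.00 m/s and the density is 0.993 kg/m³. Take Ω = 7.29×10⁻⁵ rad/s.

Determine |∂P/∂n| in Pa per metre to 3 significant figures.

1.13×10⁻³ Pa/m

Coriolis parameter at 77°N:
f = 2Ω sin φ = 2 × 7.29×10⁻⁵ × sin 77° = 1.42×10⁻⁴ s⁻¹
Geostrophic balance rearranged: |∂P/∂n| = f ρ V_g
|∂P/∂n| = 1.42×10⁻⁴ × 0.993 × 8.00 = 1.13×10⁻³ Pa/m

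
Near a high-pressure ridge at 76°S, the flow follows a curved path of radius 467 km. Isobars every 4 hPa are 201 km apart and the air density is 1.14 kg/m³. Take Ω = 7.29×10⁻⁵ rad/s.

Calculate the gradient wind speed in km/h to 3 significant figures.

59.1 km/h

Coriolis parameter at 76°S:
f = 2Ω sin φ = 2 × 7.29×10⁻⁵ × sin 76° = 1.41×10⁻⁴ s⁻¹
Pressure gradient: |∂P/∂n| = 400 Pa / 201000 m = 1.99×10⁻³ Pa/m
Geostrophic speed: V_g = |∂P/∂n|/(fρ) = 1.99×10⁻³/(1.41×10⁻⁴ × 1.14) = 12.3 m/s
Around a high, pressure-gradient force acts outward with centrifugal, so Coriolis balances both:
fV = (1/ρ)|∂P/∂n| + V²/R  →  V² − fR·V + fR·V_g = 0
With fR = 1.41×10⁻⁴ × 467×10³ m = 66.1 m/s:
V = [fR − √((fR)² − 4 fR V_g)]/2 = [66.1 − √(66.1² − 4×66.1×12.3)]/2 = 16.4 m/s
Supergeostrophic (V > V_g = 12.3 m/s), as expected around a high.
Converting: 16.4 m/s × 3.6 = 59.1 km/h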